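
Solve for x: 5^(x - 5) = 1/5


Express both sides with the same base.
1/5 = 5^(-1)
Since the bases match, equate exponents: x - 5 = -1
So x = -1 - (-5) = 4

x = 4


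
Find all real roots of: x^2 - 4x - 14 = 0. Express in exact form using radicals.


Using the quadratic formula: x = (-b ± sqrt(b^2 - 4ac)) / (2a)
Here a = 1, b = -4, c = -14
Discriminant = b^2 - 4ac = (-4)^2 - 4(1)(-14) = 16 + 56 = 72
Since discriminant = 72 > 0, there are two real roots.
x = (4 ± 6*sqrt(2)) / 2
Simplifying: x = 2 ± 3*sqrt(2)
Numerically: x ≈ 6.2426 or x ≈ -2.2426

x = 2 + 3*sqrt(2) or x = 2 - 3*sqrt(2)


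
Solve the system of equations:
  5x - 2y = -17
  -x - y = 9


Using Cramer's rule:
Determinant D = (5)(-1) - (-1)(-2) = -5 - 2 = -7
Dx = (-17)(-1) - (9)(-2) = 17 + 18 = 35
Dy = (5)(9) - (-1)(-17) = 45 - 17 = 28
x = Dx/D = 35/-7 = -5
y = Dy/D = 28/-7 = -4

x = -5, y = -4


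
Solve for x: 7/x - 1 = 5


Subtract -1 from both sides: 7/x = 6
Multiply both sides by x: 7 = 6 * x
Divide by 6: x = 7/6

x = 7/6


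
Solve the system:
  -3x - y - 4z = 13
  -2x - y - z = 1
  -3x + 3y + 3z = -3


Using Cramer's rule. Expand each determinant along the first row.
D  = (-3)*[(-1)*3 - (-1)*3] - (-1)*[(-2)*3 - (-1)*(-3)] + (-4)*[(-2)*3 - (-1)*(-3)]
  = (-3)*(0) - (-1)*(-9) + (-4)*(-9) = 27
Dx = 13*[(-1)*3 - (-1)*3] - (-1)*[1*3 - (-1)*(-3)] + (-4)*[1*3 - (-1)*(-3)]
  = 13*(0) - (-1)*(0) + (-4)*(0) = 0
Dy = (-3)*[1*3 - (-1)*(-3)] - 13*[(-2)*3 - (-1)*(-3)] + (-4)*[(-2)*(-3) - 1*(-3)]
  = (-3)*(0) - 13*(-9) + (-4)*(9) = 81
Dz = (-3)*[(-1)*(-3) - 1*3] - (-1)*[(-2)*(-3) - 1*(-3)] + 13*[(-2)*3 - (-1)*(-3)]
  = (-3)*(0) - (-1)*(9) + 13*(-9) = -108
x = Dx/D = 0/27 = 0, y = Dy/D = 81/27 = 3, z = Dz/D = -108/27 = -4
Check eq1: (-3)(0) + (-1)(3) + (-4)(-4) = 13 = 13 ✓
Check eq2: (-2)(0) + (-1)(3) + (-1)(-4) = 1 = 1 ✓
Check eq3: (-3)(0) + (3)(3) + (3)(-4) = -3 = -3 ✓

x = 0, y = 3, z = -4


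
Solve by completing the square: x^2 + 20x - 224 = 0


Start: x^2 + 20x - 224 = 0
Move constant: x^2 + 20x = 224
Half of 20 is 10, squared is 100
Add 100 to both sides: x^2 + 20x + 100 = 324
(x + 10)^2 = 324
x + 10 = ±18
x = -10 + 18 = 8 or x = -10 - 18 = -28

x = -28, x = 8


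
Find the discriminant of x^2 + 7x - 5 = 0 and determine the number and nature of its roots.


For ax^2 + bx + c = 0, discriminant D = b^2 - 4ac
Here a = 1, b = 7, c = -5
D = (7)^2 - 4(1)(-5) = 49 + 20 = 69

D = 69 > 0 but not a perfect square
The equation has 2 distinct real irrational roots.

Discriminant = 69, 2 distinct real irrational roots


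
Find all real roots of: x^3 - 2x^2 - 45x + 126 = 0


Let p(x) = x^3 - 2x^2 - 45x + 126. By the rational root theorem (leading coefficient 1), any rational root is an integer divisor of 126: try ±1, ±2, ... in turn.
Test x = 1: value = 80 ≠ 0.
Test x = -1: value = 168 ≠ 0.
Test x = 2: value = 36 ≠ 0.
Test x = -2: value = 200 ≠ 0.
Test x = 3: value = 0 ✓, so (x - 3) is a factor.
Synthetic division by (x - 3): bring down 1; 1(3) - 2 = 1; 1(3) - 45 = -42; (-42)(3) + 126 = 0 → quotient x^2 + x - 42, remainder 0.
Solve the quadratic x^2 + x - 42 = 0: discriminant = 1^2 - 4(1)(-42) = 1 + 168 = 169.
sqrt(169) = 13, so x = (-1 ± 13)/2: x = 6 or x = -7.

x = -7, x = 3, x = 6


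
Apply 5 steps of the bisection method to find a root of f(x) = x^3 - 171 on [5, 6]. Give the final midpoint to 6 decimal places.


f(x) = x^3 - 171
f(5) = -46 < 0
f(6) = 45 > 0

Step 1: midpoint = (5.000000 + 6.000000)/2 = 5.500000
  f(5.500000) = -4.625000
  f(mid) < 0, so root is in [5.500000, 6.000000]

Step 2: midpoint = (5.500000 + 6.000000)/2 = 5.750000
  f(5.750000) = 19.109375
  f(mid) > 0, so root is in [5.500000, 5.750000]

Step 3: midpoint = (5.500000 + 5.750000)/2 = 5.625000
  f(5.625000) = 6.978516
  f(mid) > 0, so root is in [5.500000, 5.625000]

Step 4: midpoint = (5.500000 + 5.625000)/2 = 5.562500
  f(5.562500) = 1.111572
  f(mid) > 0, so root is in [5.500000, 5.562500]

Step 5: midpoint = (5.500000 + 5.562500)/2 = 5.531250
  f(5.531250) = -1.772919
  f(mid) < 0, so root is in [5.531250, 5.562500]

midpoint = 5.531250


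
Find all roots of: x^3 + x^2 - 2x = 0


The constant term is 0, so x = 0 is a root. Factor out x:
  x^2 + x - 2 = 0
Solve the quadratic x^2 + x - 2 = 0: discriminant = 1^2 - 4(1)(-2) = 1 + 8 = 9.
sqrt(9) = 3, so x = (-1 ± 3)/2: x = 1 or x = -2.
Collecting all roots found:

x = -2, x = 0, x = 1


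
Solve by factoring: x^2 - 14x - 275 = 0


We need two numbers that multiply to -275 and add to -14.
Those numbers are -25 and 11 (since (-25) * 11 = -275 and (-25) + 11 = -14).
So x^2 - 14x - 275 = (x - 25)(x + 11) = 0
Setting each factor to zero: x = 25 or x = -11

x = -11, x = 25


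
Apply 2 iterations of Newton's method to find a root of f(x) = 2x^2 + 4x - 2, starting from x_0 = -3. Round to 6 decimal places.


Newton's method: x_(n+1) = x_n - f(x_n)/f'(x_n)
f(x) = 2x^2 + 4x - 2
f'(x) = 4x + 4

Iteration 1:
  f(-3.000000) = 4.000000
  f'(-3.000000) = -8.000000
  x_1 = -3.000000 - (4.000000)/(-8.000000) = -2.500000

Iteration 2:
  f(-2.500000) = 0.500000
  f'(-2.500000) = -6.000000
  x_2 = -2.500000 - (0.500000)/(-6.000000) = -2.416667

x_2 = -2.416667


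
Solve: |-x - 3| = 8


An absolute value equation |expr| = 8 gives two cases:
Case 1: -x - 3 = 8
  -x = 11, so x = -11
Case 2: -x - 3 = -8
  -x = -5, so x = 5

x = -11, x = 5


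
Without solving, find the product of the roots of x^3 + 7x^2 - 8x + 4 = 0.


By Vieta's formulas for x^3 + bx^2 + cx + d = 0:
  r1 + r2 + r3 = -b/a = -7
  r1*r2 + r1*r3 + r2*r3 = c/a = -8
  r1*r2*r3 = -d/a = -4


Product = -4


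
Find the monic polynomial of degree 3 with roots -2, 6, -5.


A monic polynomial with roots -2, 6, -5 is:
p(x) = (x + 2)(x - 6)(x + 5)
After multiplying by (x + 2): x + 2
After multiplying by (x - 6): x^2 - 4x - 12
After multiplying by (x + 5): x^3 + x^2 - 32x - 60

x^3 + x^2 - 32x - 60


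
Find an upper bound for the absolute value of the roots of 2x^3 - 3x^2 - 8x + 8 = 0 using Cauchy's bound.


Cauchy's bound: all roots r satisfy |r| <= 1 + max(|a_i/a_n|) for i = 0,...,n-1
where a_n is the leading coefficient.

Coefficients: [2, -3, -8, 8]
Leading coefficient a_n = 2
Ratios |a_i/a_n|: 3/2, 4, 4
Maximum ratio: 4
Cauchy's bound: |r| <= 1 + 4 = 5

Upper bound = 5


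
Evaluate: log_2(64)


We need the exponent such that 2^? = 64
2^6 = 64
Therefore log_2(64) = 6

6


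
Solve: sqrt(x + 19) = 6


Square both sides: x + 19 = 6^2 = 36
x = 36 - 19 = 17
x = 17
Check: sqrt(1*17 + 19) = sqrt(36) = 6 ✓

x = 17


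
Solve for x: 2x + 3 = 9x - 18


Starting with: 2x + 3 = 9x - 18
Move all x terms to left: (2 - 9)x = -18 - 3
Simplify: -7x = -21
Divide both sides by -7: x = 3

x = 3


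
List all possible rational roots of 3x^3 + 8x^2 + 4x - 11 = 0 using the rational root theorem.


Rational root theorem: possible roots are ±p/q where:
  p divides the constant term (-11): p ∈ {1, 11}
  q divides the leading coefficient (3): q ∈ {1, 3}

All possible rational roots: -11, -11/3, -1, -1/3, 1/3, 1, 11/3, 11

-11, -11/3, -1, -1/3, 1/3, 1, 11/3, 11


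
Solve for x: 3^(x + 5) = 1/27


Express both sides with the same base.
1/27 = 3^(-3)
Since the bases match, equate exponents: x + 5 = -3
So x = -3 - (5) = -8

x = -8


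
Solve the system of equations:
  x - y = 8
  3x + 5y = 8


Using Cramer's rule:
Determinant D = (1)(5) - (3)(-1) = 5 + 3 = 8
Dx = (8)(5) - (8)(-1) = 40 + 8 = 48
Dy = (1)(8) - (3)(8) = 8 - 24 = -16
x = Dx/D = 48/8 = 6
y = Dy/D = -16/8 = -2

x = 6, y = -2


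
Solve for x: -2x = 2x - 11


Starting with: -2x = 2x - 11
Move all x terms to left: (-2 - 2)x = -11 - 0
Simplify: -4x = -11
Divide both sides by -4: x = 11/4

x = 11/4


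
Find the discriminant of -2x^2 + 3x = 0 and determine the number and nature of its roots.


For ax^2 + bx + c = 0, discriminant D = b^2 - 4ac
Here a = -2, b = 3, c = 0
D = (3)^2 - 4(-2)(0) = 9 - 0 = 9

D = 9 > 0 and is a perfect square (sqrt = 3)
The equation has 2 distinct real rational roots.

Discriminant = 9, 2 distinct real rational roots


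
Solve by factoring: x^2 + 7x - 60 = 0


We need two numbers that multiply to -60 and add to 7.
Those numbers are 12 and -5 (since 12 * (-5) = -60 and 12 + (-5) = 7).
So x^2 + 7x - 60 = (x + 12)(x - 5) = 0
Setting each factor to zero: x = -12 or x = 5

x = -12, x = 5


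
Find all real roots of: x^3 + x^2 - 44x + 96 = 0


Let p(x) = x^3 + x^2 - 44x + 96. By the rational root theorem (leading coefficient 1), any rational root is an integer divisor of 96: try ±1, ±2, ... in turn.
Test x = 1: value = 54 ≠ 0.
Test x = -1: value = 140 ≠ 0.
Test x = 2: value = 20 ≠ 0.
Test x = -2: value = 180 ≠ 0.
Test x = 3: value = 0 ✓, so (x - 3) is a factor.
Synthetic division by (x - 3): bring down 1; 1(3) + 1 = 4; 4(3) - 44 = -32; (-32)(3) + 96 = 0 → quotient x^2 + 4x - 32, remainder 0.
Solve the quadratic x^2 + 4x - 32 = 0: discriminant = 4^2 - 4(1)(-32) = 16 + 128 = 144.
sqrt(144) = 12, so x = (-4 ± 12)/2: x = 4 or x = -8.

x = -8, x = 3, x = 4


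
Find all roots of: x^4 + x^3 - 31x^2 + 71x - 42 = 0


Let p(x) = x^4 + x^3 - 31x^2 + 71x - 42. By the rational root theorem (leading coefficient 1), any rational root is an integer divisor of 42: try ±1, ±2, ... in turn.
Test x = 1: value = 0 ✓, so (x - 1) is a factor.
Synthetic division by (x - 1): bring down 1; 1(1) + 1 = 2; 2(1) - 31 = -29; (-29)(1) + 71 = 42; 42(1) - 42 = 0 → quotient x^3 + 2x^2 - 29x + 42, remainder 0.
Continue with the quotient x^3 + 2x^2 - 29x + 42 (candidates must divide 42; re-test x = 1 first in case it repeats).
Test x = 1: value = 16 ≠ 0.
Test x = -1: value = 72 ≠ 0.
Test x = 2: value = 0 ✓, so (x - 2) is a factor.
Synthetic division by (x - 2): bring down 1; 1(2) + 2 = 4; 4(2) - 29 = -21; (-21)(2) + 42 = 0 → quotient x^2 + 4x - 21, remainder 0.
Solve the quadratic x^2 + 4x - 21 = 0: discriminant = 4^2 - 4(1)(-21) = 16 + 84 = 100.
sqrt(100) = 10, so x = (-4 ± 10)/2: x = 3 or x = -7.
Collecting all roots found:

x = -7, x = 1, x = 2, x = 3


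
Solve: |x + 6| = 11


An absolute value equation |expr| = 11 gives two cases:
Case 1: x + 6 = 11
  x = 5, so x = 5
Case 2: x + 6 = -11
  x = -17, so x = -17

x = -17, x = 5


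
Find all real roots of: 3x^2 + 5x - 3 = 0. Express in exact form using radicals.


Using the quadratic formula: x = (-b ± sqrt(b^2 - 4ac)) / (2a)
Here a = 3, b = 5, c = -3
Discriminant = b^2 - 4ac = 5^2 - 4(3)(-3) = 25 + 36 = 61
Since discriminant = 61 > 0, there are two real roots.
x = (-5 ± sqrt(61)) / 6
Numerically: x ≈ 0.4684 or x ≈ -2.1350

x = (-5 + sqrt(61)) / 6 or x = (-5 - sqrt(61)) / 6


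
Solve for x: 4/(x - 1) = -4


Multiply both sides by (x - 1): 4 = -4(x - 1)
Distribute: 4 = -4x + 4
-4x = 4 - 4 = 0
x = 0

x = 0


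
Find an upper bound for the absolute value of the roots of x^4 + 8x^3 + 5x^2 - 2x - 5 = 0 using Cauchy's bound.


Cauchy's bound: all roots r satisfy |r| <= 1 + max(|a_i/a_n|) for i = 0,...,n-1
where a_n is the leading coefficient.

Coefficients: [1, 8, 5, -2, -5]
Leading coefficient a_n = 1
Ratios |a_i/a_n|: 8, 5, 2, 5
Maximum ratio: 8
Cauchy's bound: |r| <= 1 + 8 = 9

Upper bound = 9


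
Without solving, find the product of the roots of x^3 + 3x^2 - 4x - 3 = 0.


By Vieta's formulas for x^3 + bx^2 + cx + d = 0:
  r1 + r2 + r3 = -b/a = -3
  r1*r2 + r1*r3 + r2*r3 = c/a = -4
  r1*r2*r3 = -d/a = 3


Product = 3


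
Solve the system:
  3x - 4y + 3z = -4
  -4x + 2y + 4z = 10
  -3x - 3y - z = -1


Using Cramer's rule. Expand each determinant along the first row.
D  = 3*[2*(-1) - 4*(-3)] - (-4)*[(-4)*(-1) - 4*(-3)] + 3*[(-4)*(-3) - 2*(-3)]
  = 3*(10) - (-4)*(16) + 3*(18) = 148
Dx = (-4)*[2*(-1) - 4*(-3)] - (-4)*[10*(-1) - 4*(-1)] + 3*[10*(-3) - 2*(-1)]
  = (-4)*(10) - (-4)*(-6) + 3*(-28) = -148
Dy = 3*[10*(-1) - 4*(-1)] - (-4)*[(-4)*(-1) - 4*(-3)] + 3*[(-4)*(-1) - 10*(-3)]
  = 3*(-6) - (-4)*(16) + 3*(34) = 148
Dz = 3*[2*(-1) - 10*(-3)] - (-4)*[(-4)*(-1) - 10*(-3)] + (-4)*[(-4)*(-3) - 2*(-3)]
  = 3*(28) - (-4)*(34) + (-4)*(18) = 148
x = Dx/D = -148/148 = -1, y = Dy/D = 148/148 = 1, z = Dz/D = 148/148 = 1
Check eq1: (3)(-1) + (-4)(1) + (3)(1) = -4 = -4 ✓
Check eq2: (-4)(-1) + (2)(1) + (4)(1) = 10 = 10 ✓
Check eq3: (-3)(-1) + (-3)(1) + (-1)(1) = -1 = -1 ✓

x = -1, y = 1, z = 1


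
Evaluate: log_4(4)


We need the exponent such that 4^? = 4
4^1 = 4
Therefore log_4(4) = 1

1


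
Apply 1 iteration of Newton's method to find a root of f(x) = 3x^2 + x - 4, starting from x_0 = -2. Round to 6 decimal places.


Newton's method: x_(n+1) = x_n - f(x_n)/f'(x_n)
f(x) = 3x^2 + x - 4
f'(x) = 6x + 1

Iteration 1:
  f(-2.000000) = 6.000000
  f'(-2.000000) = -11.000000
  x_1 = -2.000000 - (6.000000)/(-11.000000) = -1.454545

x_1 = -1.454545


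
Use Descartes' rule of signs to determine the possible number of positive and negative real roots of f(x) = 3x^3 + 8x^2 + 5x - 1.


Descartes' rule of signs:

For positive roots, count sign changes in f(x) = 3x^3 + 8x^2 + 5x - 1:
Signs of coefficients: +, +, +, -
Number of sign changes: 1
Possible positive real roots: 1

For negative roots, examine f(-x) = -3x^3 + 8x^2 - 5x - 1:
Signs of coefficients: -, +, -, -
Number of sign changes: 2
Possible negative real roots: 2, 0

Positive roots: 1; Negative roots: 2 or 0


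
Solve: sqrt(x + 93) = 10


Square both sides: x + 93 = 10^2 = 100
x = 100 - 93 = 7
x = 7
Check: sqrt(1*7 + 93) = sqrt(100) = 10 ✓

x = 7


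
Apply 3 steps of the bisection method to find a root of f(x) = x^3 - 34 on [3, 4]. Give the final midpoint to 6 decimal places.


f(x) = x^3 - 34
f(3) = -7 < 0
f(4) = 30 > 0

Step 1: midpoint = (3.000000 + 4.000000)/2 = 3.500000
  f(3.500000) = 8.875000
  f(mid) > 0, so root is in [3.000000, 3.500000]

Step 2: midpoint = (3.000000 + 3.500000)/2 = 3.250000
  f(3.250000) = 0.328125
  f(mid) > 0, so root is in [3.000000, 3.250000]

Step 3: midpoint = (3.000000 + 3.250000)/2 = 3.125000
  f(3.125000) = -3.482422
  f(mid) < 0, so root is in [3.125000, 3.250000]

midpoint = 3.125000


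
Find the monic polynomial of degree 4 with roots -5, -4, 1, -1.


A monic polynomial with roots -5, -4, 1, -1 is:
p(x) = (x + 5)(x + 4)(x - 1)(x + 1)
After multiplying by (x + 5): x + 5
After multiplying by (x + 4): x^2 + 9x + 20
After multiplying by (x - 1): x^3 + 8x^2 + 11x - 20
After multiplying by (x + 1): x^4 + 9x^3 + 19x^2 - 9x - 20

x^4 + 9x^3 + 19x^2 - 9x - 20


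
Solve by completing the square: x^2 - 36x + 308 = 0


Start: x^2 - 36x + 308 = 0
Move constant: x^2 - 36x = -308
Half of -36 is -18, squared is 324
Add 324 to both sides: x^2 - 36x + 324 = 16
(x - 18)^2 = 16
x - 18 = ±4
x = 18 + 4 = 22 or x = 18 - 4 = 14

x = 14, x = 22


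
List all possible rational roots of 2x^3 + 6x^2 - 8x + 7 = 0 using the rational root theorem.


Rational root theorem: possible roots are ±p/q where:
  p divides the constant term (7): p ∈ {1, 7}
  q divides the leading coefficient (2): q ∈ {1, 2}

All possible rational roots: -7, -7/2, -1, -1/2, 1/2, 1, 7/2, 7

-7, -7/2, -1, -1/2, 1/2, 1, 7/2, 7


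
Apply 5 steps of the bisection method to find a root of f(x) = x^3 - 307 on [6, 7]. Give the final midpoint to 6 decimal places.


f(x) = x^3 - 307
f(6) = -91 < 0
f(7) = 36 > 0

Step 1: midpoint = (6.000000 + 7.000000)/2 = 6.500000
  f(6.500000) = -32.375000
  f(mid) < 0, so root is in [6.500000, 7.000000]

Step 2: midpoint = (6.500000 + 7.000000)/2 = 6.750000
  f(6.750000) = 0.546875
  f(mid) > 0, so root is in [6.500000, 6.750000]

Step 3: midpoint = (6.500000 + 6.750000)/2 = 6.625000
  f(6.625000) = -16.224609
  f(mid) < 0, so root is in [6.625000, 6.750000]

Step 4: midpoint = (6.625000 + 6.750000)/2 = 6.687500
  f(6.687500) = -7.917236
  f(mid) < 0, so root is in [6.687500, 6.750000]

Step 5: midpoint = (6.687500 + 6.750000)/2 = 6.718750
  f(6.718750) = -3.704865
  f(mid) < 0, so root is in [6.718750, 6.750000]

midpoint = 6.718750


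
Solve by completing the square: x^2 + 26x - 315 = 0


Start: x^2 + 26x - 315 = 0
Move constant: x^2 + 26x = 315
Half of 26 is 13, squared is 169
Add 169 to both sides: x^2 + 26x + 169 = 484
(x + 13)^2 = 484
x + 13 = ±22
x = -13 + 22 = 9 or x = -13 - 22 = -35

x = -35, x = 9


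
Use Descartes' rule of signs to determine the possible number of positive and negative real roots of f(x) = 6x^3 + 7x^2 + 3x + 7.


Descartes' rule of signs:

For positive roots, count sign changes in f(x) = 6x^3 + 7x^2 + 3x + 7:
Signs of coefficients: +, +, +, +
Number of sign changes: 0
Possible positive real roots: 0

For negative roots, examine f(-x) = -6x^3 + 7x^2 - 3x + 7:
Signs of coefficients: -, +, -, +
Number of sign changes: 3
Possible negative real roots: 3, 1

Positive roots: 0; Negative roots: 3 or 1


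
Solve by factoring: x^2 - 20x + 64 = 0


We need two numbers that multiply to 64 and add to -20.
Those numbers are -16 and -4 (since (-16) * (-4) = 64 and (-16) + (-4) = -20).
So x^2 - 20x + 64 = (x - 16)(x - 4) = 0
Setting each factor to zero: x = 16 or x = 4

x = 4, x = 16


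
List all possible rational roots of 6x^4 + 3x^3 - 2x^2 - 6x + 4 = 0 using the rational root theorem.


Rational root theorem: possible roots are ±p/q where:
  p divides the constant term (4): p ∈ {1, 2, 4}
  q divides the leading coefficient (6): q ∈ {1, 2, 3, 6}

All possible rational roots: -4, -2, -4/3, -1, -2/3, -1/2, -1/3, -1/6, 1/6, 1/3, 1/2, 2/3, 1, 4/3, 2, 4

-4, -2, -4/3, -1, -2/3, -1/2, -1/3, -1/6, 1/6, 1/3, 1/2, 2/3, 1, 4/3, 2, 4


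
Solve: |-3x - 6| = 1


An absolute value equation |expr| = 1 gives two cases:
Case 1: -3x - 6 = 1
  -3x = 7, so x = -7/3
Case 2: -3x - 6 = -1
  -3x = 5, so x = -5/3

x = -7/3, x = -5/3


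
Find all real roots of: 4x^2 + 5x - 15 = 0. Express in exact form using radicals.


Using the quadratic formula: x = (-b ± sqrt(b^2 - 4ac)) / (2a)
Here a = 4, b = 5, c = -15
Discriminant = b^2 - 4ac = 5^2 - 4(4)(-15) = 25 + 240 = 265
Since discriminant = 265 > 0, there are two real roots.
x = (-5 ± sqrt(265)) / 8
Numerically: x ≈ 1.4099 or x ≈ -2.6599

x = (-5 + sqrt(265)) / 8 or x = (-5 - sqrt(265)) / 8


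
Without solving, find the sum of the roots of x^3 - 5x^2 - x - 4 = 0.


By Vieta's formulas for x^3 + bx^2 + cx + d = 0:
  r1 + r2 + r3 = -b/a = 5
  r1*r2 + r1*r3 + r2*r3 = c/a = -1
  r1*r2*r3 = -d/a = 4


Sum = 5


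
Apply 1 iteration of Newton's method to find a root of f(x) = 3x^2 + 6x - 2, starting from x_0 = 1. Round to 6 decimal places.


Newton's method: x_(n+1) = x_n - f(x_n)/f'(x_n)
f(x) = 3x^2 + 6x - 2
f'(x) = 6x + 6

Iteration 1:
  f(1.000000) = 7.000000
  f'(1.000000) = 12.000000
  x_1 = 1.000000 - (7.000000)/(12.000000) = 0.416667

x_1 = 0.416667


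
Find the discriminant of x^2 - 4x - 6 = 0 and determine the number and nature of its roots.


For ax^2 + bx + c = 0, discriminant D = b^2 - 4ac
Here a = 1, b = -4, c = -6
D = (-4)^2 - 4(1)(-6) = 16 + 24 = 40

D = 40 > 0 but not a perfect square
The equation has 2 distinct real irrational roots.

Discriminant = 40, 2 distinct real irrational roots


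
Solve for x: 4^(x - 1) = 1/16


Express both sides with the same base.
1/16 = 4^(-2)
Since the bases match, equate exponents: x - 1 = -2
So x = -2 - (-1) = -1

x = -1


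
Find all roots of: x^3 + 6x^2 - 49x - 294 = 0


Let p(x) = x^3 + 6x^2 - 49x - 294. By the rational root theorem (leading coefficient 1), any rational root is an integer divisor of 294: try ±1, ±2, ... in turn.
Test x = 1: value = -336 ≠ 0.
Test x = -1: value = -240 ≠ 0.
Test x = 2: value = -360 ≠ 0.
Test x = -2: value = -180 ≠ 0.
Test x = 3: value = -360 ≠ 0.
Test x = -3: value = -120 ≠ 0.
Test x = 6: value = -156 ≠ 0.
Test x = -6: value = 0 ✓, so (x + 6) is a factor.
Synthetic division by (x + 6): bring down 1; 1(-6) + 6 = 0; 0(-6) - 49 = -49; (-49)(-6) - 294 = 0 → quotient x^2 - 49, remainder 0.
Solve the quadratic x^2 - 49 = 0: discriminant = 0^2 - 4(1)(-49) = 0 + 196 = 196.
sqrt(196) = 14, so x = (0 ± 14)/2: x = 7 or x = -7.
Collecting all roots found:

x = -7, x = -6, x = 7


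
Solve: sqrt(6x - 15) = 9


Square both sides: 6x - 15 = 9^2 = 81
6x = 81 + 15 = 96
x = 16
Check: sqrt(6*16 - 15) = sqrt(81) = 9 ✓

x = 16


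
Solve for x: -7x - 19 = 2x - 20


Starting with: -7x - 19 = 2x - 20
Move all x terms to left: (-7 - 2)x = -20 + 19
Simplify: -9x = -1
Divide both sides by -9: x = 1/9

x = 1/9


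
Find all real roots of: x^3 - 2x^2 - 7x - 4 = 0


Let p(x) = x^3 - 2x^2 - 7x - 4. By the rational root theorem (leading coefficient 1), any rational root is an integer divisor of 4: try ±1, ±2, ... in turn.
Test x = 1: value = -12 ≠ 0.
Test x = -1: value = 0 ✓, so (x + 1) is a factor.
Synthetic division by (x + 1): bring down 1; 1(-1) - 2 = -3; (-3)(-1) - 7 = -4; (-4)(-1) - 4 = 0 → quotient x^2 - 3x - 4, remainder 0.
Solve the quadratic x^2 - 3x - 4 = 0: discriminant = (-3)^2 - 4(1)(-4) = 9 + 16 = 25.
sqrt(25) = 5, so x = (3 ± 5)/2: x = 4 or x = -1.

x = -1 (multiplicity 2), x = 4


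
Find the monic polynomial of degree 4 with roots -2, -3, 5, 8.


A monic polynomial with roots -2, -3, 5, 8 is:
p(x) = (x + 2)(x + 3)(x - 5)(x - 8)
After multiplying by (x + 2): x + 2
After multiplying by (x + 3): x^2 + 5x + 6
After multiplying by (x - 5): x^3 - 19x - 30
After multiplying by (x - 8): x^4 - 8x^3 - 19x^2 + 122x + 240

x^4 - 8x^3 - 19x^2 + 122x + 240


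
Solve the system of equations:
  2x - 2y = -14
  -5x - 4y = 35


Using Cramer's rule:
Determinant D = (2)(-4) - (-5)(-2) = -8 - 10 = -18
Dx = (-14)(-4) - (35)(-2) = 56 + 70 = 126
Dy = (2)(35) - (-5)(-14) = 70 - 70 = 0
x = Dx/D = 126/-18 = -7
y = Dy/D = 0/-18 = 0

x = -7, y = 0


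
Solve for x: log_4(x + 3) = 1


Convert to exponential form: x + 3 = 4^1 = 4
x = 4 - 3 = 1
Check: log_4(1 + 3) = log_4(4) = log_4(4) = 1 ✓

x = 1


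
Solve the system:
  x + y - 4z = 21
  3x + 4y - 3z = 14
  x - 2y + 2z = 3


Using Cramer's rule. Expand each determinant along the first row.
D  = 1*[4*2 - (-3)*(-2)] - 1*[3*2 - (-3)*1] + (-4)*[3*(-2) - 4*1]
  = 1*(2) - 1*(9) + (-4)*(-10) = 33
Dx = 21*[4*2 - (-3)*(-2)] - 1*[14*2 - (-3)*3] + (-4)*[14*(-2) - 4*3]
  = 21*(2) - 1*(37) + (-4)*(-40) = 165
Dy = 1*[14*2 - (-3)*3] - 21*[3*2 - (-3)*1] + (-4)*[3*3 - 14*1]
  = 1*(37) - 21*(9) + (-4)*(-5) = -132
Dz = 1*[4*3 - 14*(-2)] - 1*[3*3 - 14*1] + 21*[3*(-2) - 4*1]
  = 1*(40) - 1*(-5) + 21*(-10) = -165
x = Dx/D = 165/33 = 5, y = Dy/D = -132/33 = -4, z = Dz/D = -165/33 = -5
Check eq1: (1)(5) + (1)(-4) + (-4)(-5) = 21 = 21 ✓
Check eq2: (3)(5) + (4)(-4) + (-3)(-5) = 14 = 14 ✓
Check eq3: (1)(5) + (-2)(-4) + (2)(-5) = 3 = 3 ✓

x = 5, y = -4, z = -5


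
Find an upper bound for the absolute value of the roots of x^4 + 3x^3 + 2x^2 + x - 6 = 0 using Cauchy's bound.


Cauchy's bound: all roots r satisfy |r| <= 1 + max(|a_i/a_n|) for i = 0,...,n-1
where a_n is the leading coefficient.

Coefficients: [1, 3, 2, 1, -6]
Leading coefficient a_n = 1
Ratios |a_i/a_n|: 3, 2, 1, 6
Maximum ratio: 6
Cauchy's bound: |r| <= 1 + 6 = 7

Upper bound = 7


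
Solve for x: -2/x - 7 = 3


Subtract -7 from both sides: -2/x = 10
Multiply both sides by x: -2 = 10 * x
Divide by 10: x = -1/5

x = -1/5


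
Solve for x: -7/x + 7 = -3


Subtract 7 from both sides: -7/x = -10
Multiply both sides by x: -7 = -10 * x
Divide by -10: x = 7/10

x = 7/10


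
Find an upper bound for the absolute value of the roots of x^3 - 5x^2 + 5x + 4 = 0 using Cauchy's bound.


Cauchy's bound: all roots r satisfy |r| <= 1 + max(|a_i/a_n|) for i = 0,...,n-1
where a_n is the leading coefficient.

Coefficients: [1, -5, 5, 4]
Leading coefficient a_n = 1
Ratios |a_i/a_n|: 5, 5, 4
Maximum ratio: 5
Cauchy's bound: |r| <= 1 + 5 = 6

Upper bound = 6


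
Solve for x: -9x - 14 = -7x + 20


Starting with: -9x - 14 = -7x + 20
Move all x terms to left: (-9 + 7)x = 20 + 14
Simplify: -2x = 34
Divide both sides by -2: x = -17

x = -17


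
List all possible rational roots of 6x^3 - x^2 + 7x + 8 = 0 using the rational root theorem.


Rational root theorem: possible roots are ±p/q where:
  p divides the constant term (8): p ∈ {1, 2, 4, 8}
  q divides the leading coefficient (6): q ∈ {1, 2, 3, 6}

All possible rational roots: -8, -4, -8/3, -2, -4/3, -1, -2/3, -1/2, -1/3, -1/6, 1/6, 1/3, 1/2, 2/3, 1, 4/3, 2, 8/3, 4, 8

-8, -4, -8/3, -2, -4/3, -1, -2/3, -1/2, -1/3, -1/6, 1/6, 1/3, 1/2, 2/3, 1, 4/3, 2, 8/3, 4, 8


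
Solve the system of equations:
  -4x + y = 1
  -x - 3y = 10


Using Cramer's rule:
Determinant D = (-4)(-3) - (-1)(1) = 12 + 1 = 13
Dx = (1)(-3) - (10)(1) = -3 - 10 = -13
Dy = (-4)(10) - (-1)(1) = -40 + 1 = -39
x = Dx/D = -13/13 = -1
y = Dy/D = -39/13 = -3

x = -1, y = -3


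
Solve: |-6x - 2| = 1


An absolute value equation |expr| = 1 gives two cases:
Case 1: -6x - 2 = 1
  -6x = 3, so x = -1/2
Case 2: -6x - 2 = -1
  -6x = 1, so x = -1/6

x = -1/2, x = -1/6


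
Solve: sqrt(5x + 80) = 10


Square both sides: 5x + 80 = 10^2 = 100
5x = 100 - 80 = 20
x = 4
Check: sqrt(5*4 + 80) = sqrt(100) = 10 ✓

x = 4


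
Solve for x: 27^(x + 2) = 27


Express both sides with the same base.
27 = 27^1
Since the bases match, equate exponents: x + 2 = 1
So x = 1 - (2) = -1

x = -1


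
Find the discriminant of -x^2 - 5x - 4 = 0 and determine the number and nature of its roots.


For ax^2 + bx + c = 0, discriminant D = b^2 - 4ac
Here a = -1, b = -5, c = -4
D = (-5)^2 - 4(-1)(-4) = 25 - 16 = 9

D = 9 > 0 and is a perfect square (sqrt = 3)
The equation has 2 distinct real rational roots.

Discriminant = 9, 2 distinct real rational roots


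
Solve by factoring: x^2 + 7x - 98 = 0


We need two numbers that multiply to -98 and add to 7.
Those numbers are 14 and -7 (since 14 * (-7) = -98 and 14 + (-7) = 7).
So x^2 + 7x - 98 = (x + 14)(x - 7) = 0
Setting each factor to zero: x = -14 or x = 7

x = -14, x = 7


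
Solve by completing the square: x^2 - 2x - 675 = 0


Start: x^2 - 2x - 675 = 0
Move constant: x^2 - 2x = 675
Half of -2 is -1, squared is 1
Add 1 to both sides: x^2 - 2x + 1 = 676
(x - 1)^2 = 676
x - 1 = ±26
x = 1 + 26 = 27 or x = 1 - 26 = -25

x = -25, x = 27


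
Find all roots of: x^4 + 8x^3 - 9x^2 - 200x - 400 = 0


Let p(x) = x^4 + 8x^3 - 9x^2 - 200x - 400. By the rational root theorem (leading coefficient 1), any rational root is an integer divisor of 400: try ±1, ±2, ... in turn.
Test x = 1: value = -600 ≠ 0.
Test x = -1: value = -216 ≠ 0.
Test x = 2: value = -756 ≠ 0.
Test x = -2: value = -84 ≠ 0.
Test x = 4: value = -576 ≠ 0.
Test x = -4: value = 0 ✓, so (x + 4) is a factor.
Synthetic division by (x + 4): bring down 1; 1(-4) + 8 = 4; 4(-4) - 9 = -25; (-25)(-4) - 200 = -100; (-100)(-4) - 400 = 0 → quotient x^3 + 4x^2 - 25x - 100, remainder 0.
Continue with the quotient x^3 + 4x^2 - 25x - 100 (candidates must divide 100; re-test x = -4 first in case it repeats).
Test x = -4: value = 0 ✓, so (x + 4) is a factor.
Synthetic division by (x + 4): bring down 1; 1(-4) + 4 = 0; 0(-4) - 25 = -25; (-25)(-4) - 100 = 0 → quotient x^2 - 25, remainder 0.
Solve the quadratic x^2 - 25 = 0: discriminant = 0^2 - 4(1)(-25) = 0 + 100 = 100.
sqrt(100) = 10, so x = (0 ± 10)/2: x = 5 or x = -5.
Collecting all roots found:

x = -5, x = -4 (multiplicity 2), x = 5


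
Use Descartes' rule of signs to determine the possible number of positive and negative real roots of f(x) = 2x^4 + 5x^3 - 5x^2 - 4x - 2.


Descartes' rule of signs:

For positive roots, count sign changes in f(x) = 2x^4 + 5x^3 - 5x^2 - 4x - 2:
Signs of coefficients: +, +, -, -, -
Number of sign changes: 1
Possible positive real roots: 1

For negative roots, examine f(-x) = 2x^4 - 5x^3 - 5x^2 + 4x - 2:
Signs of coefficients: +, -, -, +, -
Number of sign changes: 3
Possible negative real roots: 3, 1

Positive roots: 1; Negative roots: 3 or 1


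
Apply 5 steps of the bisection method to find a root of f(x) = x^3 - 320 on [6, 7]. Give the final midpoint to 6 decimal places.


f(x) = x^3 - 320
f(6) = -104 < 0
f(7) = 23 > 0

Step 1: midpoint = (6.000000 + 7.000000)/2 = 6.500000
  f(6.500000) = -45.375000
  f(mid) < 0, so root is in [6.500000, 7.000000]

Step 2: midpoint = (6.500000 + 7.000000)/2 = 6.750000
  f(6.750000) = -12.453125
  f(mid) < 0, so root is in [6.750000, 7.000000]

Step 3: midpoint = (6.750000 + 7.000000)/2 = 6.875000
  f(6.875000) = 4.951172
  f(mid) > 0, so root is in [6.750000, 6.875000]

Step 4: midpoint = (6.750000 + 6.875000)/2 = 6.812500
  f(6.812500) = -3.830811
  f(mid) < 0, so root is in [6.812500, 6.875000]

Step 5: midpoint = (6.812500 + 6.875000)/2 = 6.843750
  f(6.843750) = 0.540131
  f(mid) > 0, so root is in [6.812500, 6.843750]

midpoint = 6.843750


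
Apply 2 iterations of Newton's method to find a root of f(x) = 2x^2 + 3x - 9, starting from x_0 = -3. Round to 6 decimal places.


Newton's method: x_(n+1) = x_n - f(x_n)/f'(x_n)
f(x) = 2x^2 + 3x - 9
f'(x) = 4x + 3

Iteration 1:
  f(-3.000000) = 0.000000
  f'(-3.000000) = -9.000000
  x_1 = -3.000000 - (0.000000)/(-9.000000) = -3.000000

Iteration 2:
  f(-3.000000) = 0.000000
  f'(-3.000000) = -9.000000
  x_2 = -3.000000 - (0.000000)/(-9.000000) = -3.000000

x_2 = -3.000000


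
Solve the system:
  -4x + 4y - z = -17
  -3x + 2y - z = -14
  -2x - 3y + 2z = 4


Using Cramer's rule. Expand each determinant along the first row.
D  = (-4)*[2*2 - (-1)*(-3)] - 4*[(-3)*2 - (-1)*(-2)] + (-1)*[(-3)*(-3) - 2*(-2)]
  = (-4)*(1) - 4*(-8) + (-1)*(13) = 15
Dx = (-17)*[2*2 - (-1)*(-3)] - 4*[(-14)*2 - (-1)*4] + (-1)*[(-14)*(-3) - 2*4]
  = (-17)*(1) - 4*(-24) + (-1)*(34) = 45
Dy = (-4)*[(-14)*2 - (-1)*4] - (-17)*[(-3)*2 - (-1)*(-2)] + (-1)*[(-3)*4 - (-14)*(-2)]
  = (-4)*(-24) - (-17)*(-8) + (-1)*(-40) = 0
Dz = (-4)*[2*4 - (-14)*(-3)] - 4*[(-3)*4 - (-14)*(-2)] + (-17)*[(-3)*(-3) - 2*(-2)]
  = (-4)*(-34) - 4*(-40) + (-17)*(13) = 75
x = Dx/D = 45/15 = 3, y = Dy/D = 0/15 = 0, z = Dz/D = 75/15 = 5
Check eq1: (-4)(3) + (4)(0) + (-1)(5) = -17 = -17 ✓
Check eq2: (-3)(3) + (2)(0) + (-1)(5) = -14 = -14 ✓
Check eq3: (-2)(3) + (-3)(0) + (2)(5) = 4 = 4 ✓

x = 3, y = 0, z = 5


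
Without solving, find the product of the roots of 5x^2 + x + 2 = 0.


By Vieta's formulas for ax^2 + bx + c = 0:
  Sum of roots = -b/a
  Product of roots = c/a

Here a = 5, b = 1, c = 2
Sum = -(1)/5 = -1/5
Product = 2/5 = 2/5

Product = 2/5


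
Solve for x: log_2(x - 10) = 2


Convert to exponential form: x - 10 = 2^2 = 4
x = 4 + 10 = 14
Check: log_2(14 - 10) = log_2(4) = log_2(4) = 2 ✓

x = 14


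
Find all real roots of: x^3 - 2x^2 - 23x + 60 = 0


Let p(x) = x^3 - 2x^2 - 23x + 60. By the rational root theorem (leading coefficient 1), any rational root is an integer divisor of 60: try ±1, ±2, ... in turn.
Test x = 1: value = 36 ≠ 0.
Test x = -1: value = 80 ≠ 0.
Test x = 2: value = 14 ≠ 0.
Test x = -2: value = 90 ≠ 0.
Test x = 3: value = 0 ✓, so (x - 3) is a factor.
Synthetic division by (x - 3): bring down 1; 1(3) - 2 = 1; 1(3) - 23 = -20; (-20)(3) + 60 = 0 → quotient x^2 + x - 20, remainder 0.
Solve the quadratic x^2 + x - 20 = 0: discriminant = 1^2 - 4(1)(-20) = 1 + 80 = 81.
sqrt(81) = 9, so x = (-1 ± 9)/2: x = 4 or x = -5.

x = -5, x = 3, x = 4


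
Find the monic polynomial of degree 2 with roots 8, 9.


A monic polynomial with roots 8, 9 is:
p(x) = (x - 8)(x - 9)
After multiplying by (x - 8): x - 8
After multiplying by (x - 9): x^2 - 17x + 72

x^2 - 17x + 72


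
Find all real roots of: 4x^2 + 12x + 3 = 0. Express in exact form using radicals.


Using the quadratic formula: x = (-b ± sqrt(b^2 - 4ac)) / (2a)
Here a = 4, b = 12, c = 3
Discriminant = b^2 - 4ac = 12^2 - 4(4)(3) = 144 - 48 = 96
Since discriminant = 96 > 0, there are two real roots.
x = (-12 ± 4*sqrt(6)) / 8
Simplifying: x = (-3 ± sqrt(6)) / 2
Numerically: x ≈ -0.2753 or x ≈ -2.7247

x = (-3 + sqrt(6)) / 2 or x = (-3 - sqrt(6)) / 2


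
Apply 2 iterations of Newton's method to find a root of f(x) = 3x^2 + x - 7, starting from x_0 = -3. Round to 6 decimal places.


Newton's method: x_(n+1) = x_n - f(x_n)/f'(x_n)
f(x) = 3x^2 + x - 7
f'(x) = 6x + 1

Iteration 1:
  f(-3.000000) = 17.000000
  f'(-3.000000) = -17.000000
  x_1 = -3.000000 - (17.000000)/(-17.000000) = -2.000000

Iteration 2:
  f(-2.000000) = 3.000000
  f'(-2.000000) = -11.000000
  x_2 = -2.000000 - (3.000000)/(-11.000000) = -1.727273

x_2 = -1.727273


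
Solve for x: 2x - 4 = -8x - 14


Starting with: 2x - 4 = -8x - 14
Move all x terms to left: (2 + 8)x = -14 + 4
Simplify: 10x = -10
Divide both sides by 10: x = -1

x = -1


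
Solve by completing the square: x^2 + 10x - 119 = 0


Start: x^2 + 10x - 119 = 0
Move constant: x^2 + 10x = 119
Half of 10 is 5, squared is 25
Add 25 to both sides: x^2 + 10x + 25 = 144
(x + 5)^2 = 144
x + 5 = ±12
x = -5 + 12 = 7 or x = -5 - 12 = -17

x = -17, x = 7


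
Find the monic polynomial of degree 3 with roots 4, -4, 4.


A monic polynomial with roots 4, -4, 4 is:
p(x) = (x - 4)(x + 4)(x - 4)
After multiplying by (x - 4): x - 4
After multiplying by (x + 4): x^2 - 16
After multiplying by (x - 4): x^3 - 4x^2 - 16x + 64

x^3 - 4x^2 - 16x + 64


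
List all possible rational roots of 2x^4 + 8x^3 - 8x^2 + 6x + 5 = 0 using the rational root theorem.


Rational root theorem: possible roots are ±p/q where:
  p divides the constant term (5): p ∈ {1, 5}
  q divides the leading coefficient (2): q ∈ {1, 2}

All possible rational roots: -5, -5/2, -1, -1/2, 1/2, 1, 5/2, 5

-5, -5/2, -1, -1/2, 1/2, 1, 5/2, 5


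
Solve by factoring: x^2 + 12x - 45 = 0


We need two numbers that multiply to -45 and add to 12.
Those numbers are -3 and 15 (since (-3) * 15 = -45 and (-3) + 15 = 12).
So x^2 + 12x - 45 = (x - 3)(x + 15) = 0
Setting each factor to zero: x = 3 or x = -15

x = -15, x = 3


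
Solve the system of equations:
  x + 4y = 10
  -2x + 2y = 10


Using Cramer's rule:
Determinant D = (1)(2) - (-2)(4) = 2 + 8 = 10
Dx = (10)(2) - (10)(4) = 20 - 40 = -20
Dy = (1)(10) - (-2)(10) = 10 + 20 = 30
x = Dx/D = -20/10 = -2
y = Dy/D = 30/10 = 3

x = -2, y = 3


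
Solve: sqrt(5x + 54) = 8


Square both sides: 5x + 54 = 8^2 = 64
5x = 64 - 54 = 10
x = 2
Check: sqrt(5*2 + 54) = sqrt(64) = 8 ✓

x = 2


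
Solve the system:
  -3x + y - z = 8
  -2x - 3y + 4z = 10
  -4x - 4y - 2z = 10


Using Cramer's rule. Expand each determinant along the first row.
D  = (-3)*[(-3)*(-2) - 4*(-4)] - 1*[(-2)*(-2) - 4*(-4)] + (-1)*[(-2)*(-4) - (-3)*(-4)]
  = (-3)*(22) - 1*(20) + (-1)*(-4) = -82
Dx = 8*[(-3)*(-2) - 4*(-4)] - 1*[10*(-2) - 4*10] + (-1)*[10*(-4) - (-3)*10]
  = 8*(22) - 1*(-60) + (-1)*(-10) = 246
Dy = (-3)*[10*(-2) - 4*10] - 8*[(-2)*(-2) - 4*(-4)] + (-1)*[(-2)*10 - 10*(-4)]
  = (-3)*(-60) - 8*(20) + (-1)*(20) = 0
Dz = (-3)*[(-3)*10 - 10*(-4)] - 1*[(-2)*10 - 10*(-4)] + 8*[(-2)*(-4) - (-3)*(-4)]
  = (-3)*(10) - 1*(20) + 8*(-4) = -82
x = Dx/D = 246/-82 = -3, y = Dy/D = 0/-82 = 0, z = Dz/D = -82/-82 = 1
Check eq1: (-3)(-3) + (1)(0) + (-1)(1) = 8 = 8 ✓
Check eq2: (-2)(-3) + (-3)(0) + (4)(1) = 10 = 10 ✓
Check eq3: (-4)(-3) + (-4)(0) + (-2)(1) = 10 = 10 ✓

x = -3, y = 0, z = 1


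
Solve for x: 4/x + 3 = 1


Subtract 3 from both sides: 4/x = -2
Multiply both sides by x: 4 = -2 * x
Divide by -2: x = -2

x = -2


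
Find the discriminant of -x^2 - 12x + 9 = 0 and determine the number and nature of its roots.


For ax^2 + bx + c = 0, discriminant D = b^2 - 4ac
Here a = -1, b = -12, c = 9
D = (-12)^2 - 4(-1)(9) = 144 + 36 = 180

D = 180 > 0 but not a perfect square
The equation has 2 distinct real irrational roots.

Discriminant = 180, 2 distinct real irrational roots


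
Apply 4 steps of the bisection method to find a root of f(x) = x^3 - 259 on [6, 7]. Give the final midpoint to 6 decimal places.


f(x) = x^3 - 259
f(6) = -43 < 0
f(7) = 84 > 0

Step 1: midpoint = (6.000000 + 7.000000)/2 = 6.500000
  f(6.500000) = 15.625000
  f(mid) > 0, so root is in [6.000000, 6.500000]

Step 2: midpoint = (6.000000 + 6.500000)/2 = 6.250000
  f(6.250000) = -14.859375
  f(mid) < 0, so root is in [6.250000, 6.500000]

Step 3: midpoint = (6.250000 + 6.500000)/2 = 6.375000
  f(6.375000) = 0.083984
  f(mid) > 0, so root is in [6.250000, 6.375000]

Step 4: midpoint = (6.250000 + 6.375000)/2 = 6.312500
  f(6.312500) = -7.461670
  f(mid) < 0, so root is in [6.312500, 6.375000]

midpoint = 6.312500


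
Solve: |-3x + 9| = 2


An absolute value equation |expr| = 2 gives two cases:
Case 1: -3x + 9 = 2
  -3x = -7, so x = 7/3
Case 2: -3x + 9 = -2
  -3x = -11, so x = 11/3

x = 7/3, x = 11/3


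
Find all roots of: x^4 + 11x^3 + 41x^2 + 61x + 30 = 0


Let p(x) = x^4 + 11x^3 + 41x^2 + 61x + 30. By the rational root theorem (leading coefficient 1), any rational root is an integer divisor of 30: try ±1, ±2, ... in turn.
Test x = 1: value = 144 ≠ 0.
Test x = -1: value = 0 ✓, so (x + 1) is a factor.
Synthetic division by (x + 1): bring down 1; 1(-1) + 11 = 10; 10(-1) + 41 = 31; 31(-1) + 61 = 30; 30(-1) + 30 = 0 → quotient x^3 + 10x^2 + 31x + 30, remainder 0.
Continue with the quotient x^3 + 10x^2 + 31x + 30 (candidates must divide 30; re-test x = -1 first in case it repeats).
Test x = -1: value = 8 ≠ 0.
Test x = 2: value = 140 ≠ 0.
Test x = -2: value = 0 ✓, so (x + 2) is a factor.
Synthetic division by (x + 2): bring down 1; 1(-2) + 10 = 8; 8(-2) + 31 = 15; 15(-2) + 30 = 0 → quotient x^2 + 8x + 15, remainder 0.
Solve the quadratic x^2 + 8x + 15 = 0: discriminant = 8^2 - 4(1)(15) = 64 - 60 = 4.
sqrt(4) = 2, so x = (-8 ± 2)/2: x = -3 or x = -5.
Collecting all roots found:

x = -5, x = -3, x = -2, x = -1


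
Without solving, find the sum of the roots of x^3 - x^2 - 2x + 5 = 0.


By Vieta's formulas for x^3 + bx^2 + cx + d = 0:
  r1 + r2 + r3 = -b/a = 1
  r1*r2 + r1*r3 + r2*r3 = c/a = -2
  r1*r2*r3 = -d/a = -5


Sum = 1


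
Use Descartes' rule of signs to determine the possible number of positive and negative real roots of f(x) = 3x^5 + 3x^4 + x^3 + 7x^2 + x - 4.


Descartes' rule of signs:

For positive roots, count sign changes in f(x) = 3x^5 + 3x^4 + x^3 + 7x^2 + x - 4:
Signs of coefficients: +, +, +, +, +, -
Number of sign changes: 1
Possible positive real roots: 1

For negative roots, examine f(-x) = -3x^5 + 3x^4 - x^3 + 7x^2 - x - 4:
Signs of coefficients: -, +, -, +, -, -
Number of sign changes: 4
Possible negative real roots: 4, 2, 0

Positive roots: 1; Negative roots: 4 or 2 or 0


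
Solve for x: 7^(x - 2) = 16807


Express both sides with the same base.
16807 = 7^5
Since the bases match, equate exponents: x - 2 = 5
So x = 5 - (-2) = 7

x = 7


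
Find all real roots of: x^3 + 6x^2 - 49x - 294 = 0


Let p(x) = x^3 + 6x^2 - 49x - 294. By the rational root theorem (leading coefficient 1), any rational root is an integer divisor of 294: try ±1, ±2, ... in turn.
Test x = 1: value = -336 ≠ 0.
Test x = -1: value = -240 ≠ 0.
Test x = 2: value = -360 ≠ 0.
Test x = -2: value = -180 ≠ 0.
Test x = 3: value = -360 ≠ 0.
Test x = -3: value = -120 ≠ 0.
Test x = 6: value = -156 ≠ 0.
Test x = -6: value = 0 ✓, so (x + 6) is a factor.
Synthetic division by (x + 6): bring down 1; 1(-6) + 6 = 0; 0(-6) - 49 = -49; (-49)(-6) - 294 = 0 → quotient x^2 - 49, remainder 0.
Solve the quadratic x^2 - 49 = 0: discriminant = 0^2 - 4(1)(-49) = 0 + 196 = 196.
sqrt(196) = 14, so x = (0 ± 14)/2: x = 7 or x = -7.

x = -7, x = -6, x = 7


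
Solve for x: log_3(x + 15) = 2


Convert to exponential form: x + 15 = 3^2 = 9
x = 9 - 15 = -6
Check: log_3(-6 + 15) = log_3(9) = log_3(9) = 2 ✓

x = -6


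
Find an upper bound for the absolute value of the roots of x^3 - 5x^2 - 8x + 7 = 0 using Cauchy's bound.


Cauchy's bound: all roots r satisfy |r| <= 1 + max(|a_i/a_n|) for i = 0,...,n-1
where a_n is the leading coefficient.

Coefficients: [1, -5, -8, 7]
Leading coefficient a_n = 1
Ratios |a_i/a_n|: 5, 8, 7
Maximum ratio: 8
Cauchy's bound: |r| <= 1 + 8 = 9

Upper bound = 9


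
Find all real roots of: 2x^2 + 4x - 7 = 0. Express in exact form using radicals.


Using the quadratic formula: x = (-b ± sqrt(b^2 - 4ac)) / (2a)
Here a = 2, b = 4, c = -7
Discriminant = b^2 - 4ac = 4^2 - 4(2)(-7) = 16 + 56 = 72
Since discriminant = 72 > 0, there are two real roots.
x = (-4 ± 6*sqrt(2)) / 4
Simplifying: x = (-2 ± 3*sqrt(2)) / 2
Numerically: x ≈ 1.1213 or x ≈ -3.1213

x = (-2 + 3*sqrt(2)) / 2 or x = (-2 - 3*sqrt(2)) / 2
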